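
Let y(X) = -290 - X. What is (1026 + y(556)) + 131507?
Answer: 131687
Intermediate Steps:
(1026 + y(556)) + 131507 = (1026 + (-290 - 1*556)) + 131507 = (1026 + (-290 - 556)) + 131507 = (1026 - 846) + 131507 = 180 + 131507 = 131687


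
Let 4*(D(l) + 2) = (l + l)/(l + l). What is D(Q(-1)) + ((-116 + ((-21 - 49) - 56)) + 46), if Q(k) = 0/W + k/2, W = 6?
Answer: -791/4 ≈ -197.75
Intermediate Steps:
Q(k) = k/2 (Q(k) = 0/6 + k/2 = 0*(1/6) + k*(1/2) = 0 + k/2 = k/2)
D(l) = -7/4 (D(l) = -2 + ((l + l)/(l + l))/4 = -2 + ((2*l)/((2*l)))/4 = -2 + ((2*l)*(1/(2*l)))/4 = -2 + (1/4)*1 = -2 + 1/4 = -7/4)
D(Q(-1)) + ((-116 + ((-21 - 49) - 56)) + 46) = -7/4 + ((-116 + ((-21 - 49) - 56)) + 46) = -7/4 + ((-116 + (-70 - 56)) + 46) = -7/4 + ((-116 - 126) + 46) = -7/4 + (-242 + 46) = -7/4 - 196 = -791/4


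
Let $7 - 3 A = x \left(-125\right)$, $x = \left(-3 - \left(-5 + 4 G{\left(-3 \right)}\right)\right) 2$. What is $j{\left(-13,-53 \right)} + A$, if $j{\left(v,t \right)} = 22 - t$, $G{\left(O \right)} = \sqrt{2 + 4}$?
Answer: $244 - \frac{1000 \sqrt{6}}{3} \approx -572.5$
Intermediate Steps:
$G{\left(O \right)} = \sqrt{6}$
$x = 4 - 8 \sqrt{6}$ ($x = \left(-3 + \left(- 4 \sqrt{6} + 5\right)\right) 2 = \left(-3 + \left(5 - 4 \sqrt{6}\right)\right) 2 = \left(2 - 4 \sqrt{6}\right) 2 = 4 - 8 \sqrt{6} \approx -15.596$)
$A = 169 - \frac{1000 \sqrt{6}}{3}$ ($A = \frac{7}{3} - \frac{\left(4 - 8 \sqrt{6}\right) \left(-125\right)}{3} = \frac{7}{3} - \frac{-500 + 1000 \sqrt{6}}{3} = \frac{7}{3} + \left(\frac{500}{3} - \frac{1000 \sqrt{6}}{3}\right) = 169 - \frac{1000 \sqrt{6}}{3} \approx -647.5$)
$j{\left(-13,-53 \right)} + A = \left(22 - -53\right) + \left(169 - \frac{1000 \sqrt{6}}{3}\right) = \left(22 + 53\right) + \left(169 - \frac{1000 \sqrt{6}}{3}\right) = 75 + \left(169 - \frac{1000 \sqrt{6}}{3}\right) = 244 - \frac{1000 \sqrt{6}}{3}$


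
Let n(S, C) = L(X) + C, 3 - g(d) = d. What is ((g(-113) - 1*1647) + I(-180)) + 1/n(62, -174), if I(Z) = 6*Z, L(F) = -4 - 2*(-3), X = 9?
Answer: -449093/172 ≈ -2611.0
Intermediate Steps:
L(F) = 2 (L(F) = -4 + 6 = 2)
g(d) = 3 - d
n(S, C) = 2 + C
((g(-113) - 1*1647) + I(-180)) + 1/n(62, -174) = (((3 - 1*(-113)) - 1*1647) + 6*(-180)) + 1/(2 - 174) = (((3 + 113) - 1647) - 1080) + 1/(-172) = ((116 - 1647) - 1080) - 1/172 = (-1531 - 1080) - 1/172 = -2611 - 1/172 = -449093/172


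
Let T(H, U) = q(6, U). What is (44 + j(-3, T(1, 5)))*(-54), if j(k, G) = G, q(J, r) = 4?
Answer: -2592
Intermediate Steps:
T(H, U) = 4
(44 + j(-3, T(1, 5)))*(-54) = (44 + 4)*(-54) = 48*(-54) = -2592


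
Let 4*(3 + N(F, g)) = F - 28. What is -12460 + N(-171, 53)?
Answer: -50051/4 ≈ -12513.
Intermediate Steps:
N(F, g) = -10 + F/4 (N(F, g) = -3 + (F - 28)/4 = -3 + (-28 + F)/4 = -3 + (-7 + F/4) = -10 + F/4)
-12460 + N(-171, 53) = -12460 + (-10 + (¼)*(-171)) = -12460 + (-10 - 171/4) = -12460 - 211/4 = -50051/4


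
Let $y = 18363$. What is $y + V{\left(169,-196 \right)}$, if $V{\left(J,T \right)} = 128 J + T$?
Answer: $39799$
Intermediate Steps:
$V{\left(J,T \right)} = T + 128 J$
$y + V{\left(169,-196 \right)} = 18363 + \left(-196 + 128 \cdot 169\right) = 18363 + \left(-196 + 21632\right) = 18363 + 21436 = 39799$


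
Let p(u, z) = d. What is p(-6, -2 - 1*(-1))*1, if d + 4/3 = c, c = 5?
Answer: 11/3 ≈ 3.6667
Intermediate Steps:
d = 11/3 (d = -4/3 + 5 = 11/3 ≈ 3.6667)
p(u, z) = 11/3
p(-6, -2 - 1*(-1))*1 = (11/3)*1 = 11/3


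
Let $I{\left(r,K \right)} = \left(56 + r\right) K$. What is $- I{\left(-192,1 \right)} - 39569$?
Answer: $-39433$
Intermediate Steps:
$I{\left(r,K \right)} = K \left(56 + r\right)$
$- I{\left(-192,1 \right)} - 39569 = - 1 \left(56 - 192\right) - 39569 = - 1 \left(-136\right) - 39569 = \left(-1\right) \left(-136\right) - 39569 = 136 - 39569 = -39433$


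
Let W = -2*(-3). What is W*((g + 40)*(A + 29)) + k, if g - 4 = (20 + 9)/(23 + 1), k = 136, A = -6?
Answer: 25499/4 ≈ 6374.8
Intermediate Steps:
g = 125/24 (g = 4 + (20 + 9)/(23 + 1) = 4 + 29/24 = 125/24 ≈ 5.2083)
W = 6
W*((g + 40)*(A + 29)) + k = 6*((125/24 + 40)*(-6 + 29)) + 136 = 6*((1085/24)*23) + 136 = 6*(24955/24) + 136 = 24955/4 + 136 = 25499/4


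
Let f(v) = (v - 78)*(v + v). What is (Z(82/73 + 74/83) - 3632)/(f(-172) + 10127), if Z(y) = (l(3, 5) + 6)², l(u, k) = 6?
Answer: -3488/96127 ≈ -0.036285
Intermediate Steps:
f(v) = 2*v*(-78 + v) (f(v) = (-78 + v)*(2*v) = 2*v*(-78 + v))
Z(y) = 144 (Z(y) = (6 + 6)² = 12² = 144)
(Z(82/73 + 74/83) - 3632)/(f(-172) + 10127) = (144 - 3632)/(2*(-172)*(-78 - 172) + 10127) = -3488/(2*(-172)*(-250) + 10127) = -3488/(86000 + 10127) = -3488/96127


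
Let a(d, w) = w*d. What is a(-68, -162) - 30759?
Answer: -19743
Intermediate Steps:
a(d, w) = d*w
a(-68, -162) - 30759 = -68*(-162) - 30759 = 11016 - 30759 = -19743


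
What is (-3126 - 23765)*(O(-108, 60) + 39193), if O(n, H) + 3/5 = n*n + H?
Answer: -6845964562/5 ≈ -1.3692e+9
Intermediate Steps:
O(n, H) = -3/5 + H + n**2 (O(n, H) = -3/5 + (n*n + H) = -3/5 + (n**2 + H) = -3/5 + (H + n**2) = -3/5 + H + n**2)
(-3126 - 23765)*(O(-108, 60) + 39193) = (-3126 - 23765)*((-3/5 + 60 + (-108)**2) + 39193) = -26891*((-3/5 + 60 + 11664) + 39193) = -26891*(58617/5 + 39193) = -26891*254582/5 = -6845964562/5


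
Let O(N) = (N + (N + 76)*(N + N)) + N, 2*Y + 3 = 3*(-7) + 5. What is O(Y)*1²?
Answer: -2565/2 ≈ -1282.5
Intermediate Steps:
Y = -19/2 (Y = -3/2 + (3*(-7) + 5)/2 = -3/2 + (-21 + 5)/2 = -3/2 + (½)*(-16) = -3/2 - 8 = -19/2 ≈ -9.5000)
O(N) = 2*N + 2*N*(76 + N) (O(N) = (N + (76 + N)*(2*N)) + N = (N + 2*N*(76 + N)) + N = 2*N + 2*N*(76 + N))
O(Y)*1² = (2*(-19/2)*(77 - 19/2))*1² = (2*(-19/2)*(135/2))*1 = -2565/2*1 = -2565/2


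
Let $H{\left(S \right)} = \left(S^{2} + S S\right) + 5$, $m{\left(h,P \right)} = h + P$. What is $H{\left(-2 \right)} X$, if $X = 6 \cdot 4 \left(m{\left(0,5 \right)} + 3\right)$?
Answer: $2496$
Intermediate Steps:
$m{\left(h,P \right)} = P + h$
$H{\left(S \right)} = 5 + 2 S^{2}$ ($H{\left(S \right)} = \left(S^{2} + S^{2}\right) + 5 = 2 S^{2} + 5 = 5 + 2 S^{2}$)
$X = 192$ ($X = 6 \cdot 4 \left(\left(5 + 0\right) + 3\right) = 24 \left(5 + 3\right) = 24 \cdot 8 = 192$)
$H{\left(-2 \right)} X = \left(5 + 2 \left(-2\right)^{2}\right) 192 = \left(5 + 2 \cdot 4\right) 192 = \left(5 + 8\right) 192 = 13 \cdot 192 = 2496$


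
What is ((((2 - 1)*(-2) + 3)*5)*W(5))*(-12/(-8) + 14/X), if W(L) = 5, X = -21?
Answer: 125/6 ≈ 20.833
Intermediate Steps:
((((2 - 1)*(-2) + 3)*5)*W(5))*(-12/(-8) + 14/X) = ((((2 - 1)*(-2) + 3)*5)*5)*(-12/(-8) + 14/(-21)) = (((1*(-2) + 3)*5)*5)*(-12*(-1/8) + 14*(-1/21)) = (((-2 + 3)*5)*5)*(3/2 - 2/3) = ((1*5)*5)*(5/6) = (5*5)*(5/6) = 25*(5/6) = 125/6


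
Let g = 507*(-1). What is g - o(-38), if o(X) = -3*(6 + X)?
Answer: -603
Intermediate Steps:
o(X) = -18 - 3*X
g = -507
g - o(-38) = -507 - (-18 - 3*(-38)) = -507 - (-18 + 114) = -507 - 1*96 = -507 - 96 = -603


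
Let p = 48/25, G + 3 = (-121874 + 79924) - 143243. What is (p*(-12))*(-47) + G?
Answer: -4602828/25 ≈ -1.8411e+5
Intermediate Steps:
G = -185196 (G = -3 + ((-121874 + 79924) - 143243) = -3 + (-41950 - 143243) = -3 - 185193 = -185196)
p = 48/25 (p = 48*(1/25) = 48/25 ≈ 1.9200)
(p*(-12))*(-47) + G = ((48/25)*(-12))*(-47) - 185196 = -576/25*(-47) - 185196 = 27072/25 - 185196 = -4602828/25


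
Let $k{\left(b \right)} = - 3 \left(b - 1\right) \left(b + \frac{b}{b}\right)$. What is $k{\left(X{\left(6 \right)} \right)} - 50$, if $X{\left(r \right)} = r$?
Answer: $-155$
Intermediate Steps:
$k{\left(b \right)} = - 3 \left(1 + b\right) \left(-1 + b\right)$ ($k{\left(b \right)} = - 3 \left(-1 + b\right) \left(b + 1\right) = - 3 \left(-1 + b\right) \left(1 + b\right) = - 3 \left(1 + b\right) \left(-1 + b\right)$)
$k{\left(X{\left(6 \right)} \right)} - 50 = \left(3 - 3 \cdot 6^{2}\right) - 50 = \left(3 - 108\right) - 50 = -105 - 50 = -155$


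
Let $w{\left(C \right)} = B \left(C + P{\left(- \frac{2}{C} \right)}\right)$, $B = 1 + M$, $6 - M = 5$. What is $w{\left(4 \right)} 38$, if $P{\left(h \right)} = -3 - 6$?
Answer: $-380$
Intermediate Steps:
$M = 1$ ($M = 6 - 5 = 1$)
$P{\left(h \right)} = -9$ ($P{\left(h \right)} = -3 - 6 = -9$)
$B = 2$ ($B = 1 + 1 = 2$)
$w{\left(C \right)} = -18 + 2 C$ ($w{\left(C \right)} = 2 \left(C - 9\right) = 2 \left(-9 + C\right) = -18 + 2 C$)
$w{\left(4 \right)} 38 = \left(-18 + 2 \cdot 4\right) 38 = \left(-18 + 8\right) 38 = \left(-10\right) 38 = -380$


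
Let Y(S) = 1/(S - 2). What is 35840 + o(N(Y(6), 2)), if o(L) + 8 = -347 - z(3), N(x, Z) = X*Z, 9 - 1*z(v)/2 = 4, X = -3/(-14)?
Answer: 35475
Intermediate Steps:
X = 3/14 (X = -3*(-1/14) = 3/14 ≈ 0.21429)
Y(S) = 1/(-2 + S)
z(v) = 10 (z(v) = 18 - 2*4 = 18 - 8 = 10)
N(x, Z) = 3*Z/14
o(L) = -365 (o(L) = -8 + (-347 - 1*10) = -8 + (-347 - 10) = -8 - 357 = -365)
35840 + o(N(Y(6), 2)) = 35840 - 365 = 35475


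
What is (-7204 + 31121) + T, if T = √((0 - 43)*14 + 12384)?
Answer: 23917 + √11782 ≈ 24026.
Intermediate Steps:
T = √11782 (T = √(-43*14 + 12384) = √(-602 + 12384) = √11782 ≈ 108.54)
(-7204 + 31121) + T = (-7204 + 31121) + √11782 = 23917 + √11782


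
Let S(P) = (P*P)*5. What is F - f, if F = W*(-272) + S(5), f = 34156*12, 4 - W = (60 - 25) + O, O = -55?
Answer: -416275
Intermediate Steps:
S(P) = 5*P² (S(P) = P²*5 = 5*P²)
W = 24 (W = 4 - ((60 - 25) - 55) = 4 - (35 - 55) = 4 - 1*(-20) = 4 + 20 = 24)
f = 409872
F = -6403 (F = 24*(-272) + 5*5² = -6528 + 5*25 = -6528 + 125 = -6403)
F - f = -6403 - 1*409872 = -6403 - 409872 = -416275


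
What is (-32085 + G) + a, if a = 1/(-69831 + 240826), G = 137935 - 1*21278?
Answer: 14461389141/170995 ≈ 84572.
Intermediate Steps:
G = 116657 (G = 137935 - 21278 = 116657)
a = 1/170995 ≈ 5.8481e-6
(-32085 + G) + a = (-32085 + 116657) + 1/170995 = 84572 + 1/170995 = 14461389141/170995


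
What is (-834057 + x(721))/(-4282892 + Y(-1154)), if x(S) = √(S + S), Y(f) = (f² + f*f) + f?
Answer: 834057/1620614 - √1442/1620614 ≈ 0.51463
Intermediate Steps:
Y(f) = f + 2*f² (Y(f) = (f² + f²) + f = 2*f² + f = f + 2*f²)
x(S) = √2*√S (x(S) = √(2*S) = √2*√S)
(-834057 + x(721))/(-4282892 + Y(-1154)) = (-834057 + √2*√721)/(-4282892 - 1154*(1 + 2*(-1154))) = (-834057 + √1442)/(-4282892 - 1154*(1 - 2308)) = (-834057 + √1442)/(-4282892 - 1154*(-2307)) = (-834057 + √1442)/(-4282892 + 2662278) = (-834057 + √1442)/(-1620614) = (-834057 + √1442)*(-1/1620614) = 834057/1620614 - √1442/1620614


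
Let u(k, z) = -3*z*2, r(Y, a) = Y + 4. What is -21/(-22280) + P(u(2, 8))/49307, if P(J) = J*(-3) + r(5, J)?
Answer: 4444287/1098559960 ≈ 0.0040456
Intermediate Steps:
r(Y, a) = 4 + Y
u(k, z) = -6*z
P(J) = 9 - 3*J (P(J) = J*(-3) + (4 + 5) = -3*J + 9 = 9 - 3*J)
-21/(-22280) + P(u(2, 8))/49307 = -21/(-22280) + (9 - (-18)*8)/49307 = -21*(-1/22280) + (9 - 3*(-48))*(1/49307) = 21/22280 + (9 + 144)*(1/49307) = 21/22280 + 153*(1/49307) = 21/22280 + 153/49307 = 4444287/1098559960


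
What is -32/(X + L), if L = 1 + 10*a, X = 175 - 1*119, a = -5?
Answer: -32/7 ≈ -4.5714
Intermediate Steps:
X = 56 (X = 175 - 119 = 56)
L = -49 (L = 1 + 10*(-5) = 1 - 50 = -49)
-32/(X + L) = -32/(56 - 49) = -32/7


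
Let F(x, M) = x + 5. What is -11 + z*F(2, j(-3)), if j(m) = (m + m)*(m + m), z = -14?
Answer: -109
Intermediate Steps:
j(m) = 4*m**2 (j(m) = (2*m)*(2*m) = 4*m**2)
F(x, M) = 5 + x
-11 + z*F(2, j(-3)) = -11 - 14*(5 + 2) = -11 - 14*7 = -11 - 98 = -109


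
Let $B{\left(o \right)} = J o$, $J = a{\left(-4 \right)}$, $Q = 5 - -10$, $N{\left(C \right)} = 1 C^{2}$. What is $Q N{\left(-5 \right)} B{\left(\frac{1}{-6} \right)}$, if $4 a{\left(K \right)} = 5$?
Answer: $- \frac{625}{8} \approx -78.125$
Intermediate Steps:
$N{\left(C \right)} = C^{2}$
$Q = 15$ ($Q = 5 + 10 = 15$)
$a{\left(K \right)} = \frac{5}{4}$ ($a{\left(K \right)} = \frac{1}{4} \cdot 5 = \frac{5}{4}$)
$J = \frac{5}{4} \approx 1.25$
$B{\left(o \right)} = \frac{5 o}{4}$
$Q N{\left(-5 \right)} B{\left(\frac{1}{-6} \right)} = 15 \left(-5\right)^{2} \frac{5}{4 \left(-6\right)} = 15 \cdot 25 \cdot \frac{5}{4} \left(- \frac{1}{6}\right) = 375 \left(- \frac{5}{24}\right) = - \frac{625}{8}$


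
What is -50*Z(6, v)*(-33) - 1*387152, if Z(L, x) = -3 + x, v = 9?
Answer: -377252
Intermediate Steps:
-50*Z(6, v)*(-33) - 1*387152 = -50*(-3 + 9)*(-33) - 1*387152 = -50*6*(-33) - 387152 = -300*(-33) - 387152 = 9900 - 387152 = -377252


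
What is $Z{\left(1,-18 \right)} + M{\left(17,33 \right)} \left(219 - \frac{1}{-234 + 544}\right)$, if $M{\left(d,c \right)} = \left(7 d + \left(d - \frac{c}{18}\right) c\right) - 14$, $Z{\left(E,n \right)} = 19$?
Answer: $\frac{82225359}{620} \approx 1.3262 \cdot 10^{5}$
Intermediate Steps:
$M{\left(d,c \right)} = -14 + 7 d + c \left(d - \frac{c}{18}\right)$ ($M{\left(d,c \right)} = \left(7 d + \left(d - c \frac{1}{18}\right) c\right) - 14 = \left(7 d + \left(d - \frac{c}{18}\right) c\right) - 14 = \left(7 d + c \left(d - \frac{c}{18}\right)\right) - 14 = -14 + 7 d + c \left(d - \frac{c}{18}\right)$)
$Z{\left(1,-18 \right)} + M{\left(17,33 \right)} \left(219 - \frac{1}{-234 + 544}\right) = 19 + \left(-14 + 7 \cdot 17 - \frac{33^{2}}{18} + 33 \cdot 17\right) \left(219 - \frac{1}{-234 + 544}\right) = 19 + \left(-14 + 119 - \frac{121}{2} + 561\right) \left(219 - \frac{1}{310}\right) = 19 + \frac{1211 \left(219 - \frac{1}{310}\right)}{2} = 19 + \frac{1211}{2} \cdot \frac{67889}{310} = 19 + \frac{82213579}{620} = \frac{82225359}{620}$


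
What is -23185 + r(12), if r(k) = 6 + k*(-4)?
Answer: -23227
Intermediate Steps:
r(k) = 6 - 4*k
-23185 + r(12) = -23185 + (6 - 4*12) = -23185 + (6 - 48) = -23185 - 42 = -23227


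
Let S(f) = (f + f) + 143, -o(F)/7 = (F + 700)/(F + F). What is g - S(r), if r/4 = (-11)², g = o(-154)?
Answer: -24169/22 ≈ -1098.6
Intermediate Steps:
o(F) = -7*(700 + F)/(2*F) (o(F) = -7*(F + 700)/(F + F) = -7*(700 + F)/(2*F))
g = 273/22 (g = -7/2 - 2450/(-154) = -7/2 - 2450*(-1/154) = -7/2 + 175/11 = 273/22 ≈ 12.409)
r = 484 (r = 4*(-11)² = 4*121 = 484)
S(f) = 143 + 2*f (S(f) = 2*f + 143 = 143 + 2*f)
g - S(r) = 273/22 - (143 + 2*484) = 273/22 - (143 + 968) = 273/22 - 1*1111 = 273/22 - 1111 = -24169/22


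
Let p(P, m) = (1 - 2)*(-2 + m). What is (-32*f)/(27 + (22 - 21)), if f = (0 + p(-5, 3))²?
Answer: -8/7 ≈ -1.1429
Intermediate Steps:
p(P, m) = 2 - m (p(P, m) = -(-2 + m) = 2 - m)
f = 1 (f = (0 + (2 - 1*3))² = (0 + (2 - 3))² = (0 - 1)² = (-1)² = 1)
(-32*f)/(27 + (22 - 21)) = (-32*1)/(27 + (22 - 21)) = -32/(27 + 1) = -32/28 = -32*1/28 = -8/7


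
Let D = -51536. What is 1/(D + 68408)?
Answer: 1/16872 ≈ 5.9270e-5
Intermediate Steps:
1/(D + 68408) = 1/(-51536 + 68408) = 1/16872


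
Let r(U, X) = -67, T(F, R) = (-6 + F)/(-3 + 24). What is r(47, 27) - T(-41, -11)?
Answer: -1360/21 ≈ -64.762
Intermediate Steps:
T(F, R) = -2/7 + F/21 (T(F, R) = (-6 + F)/21 = (-6 + F)*(1/21) = -2/7 + F/21)
r(47, 27) - T(-41, -11) = -67 - (-2/7 + (1/21)*(-41)) = -67 - (-2/7 - 41/21) = -67 - 1*(-47/21) = -67 + 47/21 = -1360/21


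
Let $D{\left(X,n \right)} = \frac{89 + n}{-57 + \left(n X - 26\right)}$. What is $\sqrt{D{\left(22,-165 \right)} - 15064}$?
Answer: $\frac{2 i \sqrt{51919395107}}{3713} \approx 122.74 i$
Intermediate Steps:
$D{\left(X,n \right)} = \frac{89 + n}{-83 + X n}$ ($D{\left(X,n \right)} = \frac{89 + n}{-57 + \left(X n - 26\right)} = \frac{89 + n}{-57 + \left(-26 + X n\right)} = \frac{89 + n}{-83 + X n}$)
$\sqrt{D{\left(22,-165 \right)} - 15064} = \sqrt{\frac{89 - 165}{-83 + 22 \left(-165\right)} - 15064} = \sqrt{\frac{1}{-83 - 3630} \left(-76\right) - 15064} = \sqrt{\frac{1}{-3713} \left(-76\right) - 15064} = \sqrt{\left(- \frac{1}{3713}\right) \left(-76\right) - 15064} = \sqrt{\frac{76}{3713} - 15064} = \sqrt{- \frac{55932556}{3713}} = \frac{2 i \sqrt{51919395107}}{3713}$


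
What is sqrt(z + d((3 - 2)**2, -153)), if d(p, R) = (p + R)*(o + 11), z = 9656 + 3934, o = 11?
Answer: sqrt(10246) ≈ 101.22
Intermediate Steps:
z = 13590
d(p, R) = 22*R + 22*p (d(p, R) = (p + R)*(11 + 11) = (R + p)*22 = 22*R + 22*p)
sqrt(z + d((3 - 2)**2, -153)) = sqrt(13590 + (22*(-153) + 22*(3 - 2)**2)) = sqrt(13590 + (-3366 + 22*1**2)) = sqrt(13590 + (-3366 + 22*1)) = sqrt(13590 + (-3366 + 22)) = sqrt(13590 - 3344) = sqrt(10246)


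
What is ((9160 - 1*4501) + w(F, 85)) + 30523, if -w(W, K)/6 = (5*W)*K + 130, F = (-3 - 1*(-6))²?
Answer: 11452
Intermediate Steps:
F = 9 (F = (-3 + 6)² = 3² = 9)
w(W, K) = -780 - 30*K*W (w(W, K) = -6*((5*W)*K + 130) = -6*(5*K*W + 130) = -6*(130 + 5*K*W) = -780 - 30*K*W)
((9160 - 1*4501) + w(F, 85)) + 30523 = ((9160 - 1*4501) + (-780 - 30*85*9)) + 30523 = ((9160 - 4501) + (-780 - 22950)) + 30523 = (4659 - 23730) + 30523 = -19071 + 30523 = 11452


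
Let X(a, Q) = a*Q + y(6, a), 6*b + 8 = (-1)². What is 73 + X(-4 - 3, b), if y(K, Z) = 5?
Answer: 517/6 ≈ 86.167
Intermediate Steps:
b = -7/6 (b = -4/3 + (⅙)*(-1)² = -4/3 + (⅙)*1 = -4/3 + ⅙ = -7/6 ≈ -1.1667)
X(a, Q) = 5 + Q*a (X(a, Q) = a*Q + 5 = Q*a + 5 = 5 + Q*a)
73 + X(-4 - 3, b) = 73 + (5 - 7*(-4 - 3)/6) = 73 + (5 - 7/6*(-7)) = 73 + (5 + 49/6) = 73 + 79/6 = 517/6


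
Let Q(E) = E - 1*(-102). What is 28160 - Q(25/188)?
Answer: 5274879/188 ≈ 28058.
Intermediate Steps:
Q(E) = 102 + E (Q(E) = E + 102 = 102 + E)
28160 - Q(25/188) = 28160 - (102 + 25/188) = 28160 - 1*19201/188 = 28160 - 19201/188 = 5274879/188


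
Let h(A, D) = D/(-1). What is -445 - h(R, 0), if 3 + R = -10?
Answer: -445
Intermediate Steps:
R = -13 (R = -3 - 10 = -13)
h(A, D) = -D (h(A, D) = D*(-1) = -D)
-445 - h(R, 0) = -445 - (-1)*0 = -445 - 1*0 = -445 + 0 = -445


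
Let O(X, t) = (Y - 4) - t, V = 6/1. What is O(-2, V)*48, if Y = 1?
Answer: -432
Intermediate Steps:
V = 6 (V = 6*1 = 6)
O(X, t) = -3 - t (O(X, t) = (1 - 4) - t = -3 - t)
O(-2, V)*48 = (-3 - 1*6)*48 = (-3 - 6)*48 = -9*48 = -432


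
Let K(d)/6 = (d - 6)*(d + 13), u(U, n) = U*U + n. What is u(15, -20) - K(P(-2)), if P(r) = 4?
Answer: 409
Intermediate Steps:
u(U, n) = n + U**2 (u(U, n) = U**2 + n = n + U**2)
K(d) = 6*(-6 + d)*(13 + d) (K(d) = 6*((d - 6)*(d + 13)) = 6*((-6 + d)*(13 + d)) = 6*(-6 + d)*(13 + d))
u(15, -20) - K(P(-2)) = (-20 + 15**2) - (-468 + 6*4**2 + 42*4) = (-20 + 225) - (-468 + 6*16 + 168) = 205 - (-468 + 96 + 168) = 205 - 1*(-204) = 205 + 204 = 409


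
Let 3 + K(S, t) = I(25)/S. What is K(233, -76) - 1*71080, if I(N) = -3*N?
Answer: -16562414/233 ≈ -71083.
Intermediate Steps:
K(S, t) = -3 - 75/S (K(S, t) = -3 + (-3*25)/S = -3 - 75/S)
K(233, -76) - 1*71080 = (-3 - 75/233) - 1*71080 = (-3 - 75*1/233) - 71080 = (-3 - 75/233) - 71080 = -774/233 - 71080 = -16562414/233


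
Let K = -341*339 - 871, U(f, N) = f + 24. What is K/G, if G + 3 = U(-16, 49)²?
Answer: -116470/61 ≈ -1909.3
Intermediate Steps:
U(f, N) = 24 + f
K = -116470 (K = -115599 - 871 = -116470)
G = 61 (G = -3 + (24 - 16)² = -3 + 8² = -3 + 64 = 61)
K/G = -116470/61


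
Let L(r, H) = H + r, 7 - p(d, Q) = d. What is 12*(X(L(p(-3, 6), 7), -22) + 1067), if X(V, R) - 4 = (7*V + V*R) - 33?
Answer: 9396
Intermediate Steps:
p(d, Q) = 7 - d
X(V, R) = -29 + 7*V + R*V (X(V, R) = 4 + ((7*V + V*R) - 33) = 4 + ((7*V + R*V) - 33) = 4 + (-33 + 7*V + R*V) = -29 + 7*V + R*V)
12*(X(L(p(-3, 6), 7), -22) + 1067) = 12*((-29 + 7*(7 + (7 - 1*(-3))) - 22*(7 + (7 - 1*(-3)))) + 1067) = 12*((-29 + 7*(7 + (7 + 3)) - 22*(7 + (7 + 3))) + 1067) = 12*((-29 + 7*(7 + 10) - 22*(7 + 10)) + 1067) = 12*((-29 + 7*17 - 22*17) + 1067) = 12*((-29 + 119 - 374) + 1067) = 12*(-284 + 1067) = 12*783 = 9396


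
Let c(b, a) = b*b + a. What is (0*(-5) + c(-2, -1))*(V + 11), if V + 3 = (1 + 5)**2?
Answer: 132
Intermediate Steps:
c(b, a) = a + b**2 (c(b, a) = b**2 + a = a + b**2)
V = 33 (V = -3 + (1 + 5)**2 = -3 + 6**2 = -3 + 36 = 33)
(0*(-5) + c(-2, -1))*(V + 11) = (0*(-5) + (-1 + (-2)**2))*(33 + 11) = (0 + (-1 + 4))*44 = (0 + 3)*44 = 3*44 = 132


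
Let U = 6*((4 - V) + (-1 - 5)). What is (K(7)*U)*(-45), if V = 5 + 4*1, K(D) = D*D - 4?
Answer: 133650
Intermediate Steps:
K(D) = -4 + D² (K(D) = D² - 4 = -4 + D²)
V = 9 (V = 5 + 4 = 9)
U = -66 (U = 6*((4 - 1*9) + (-1 - 5)) = 6*((4 - 9) - 6) = 6*(-5 - 6) = 6*(-11) = -66)
(K(7)*U)*(-45) = ((-4 + 7²)*(-66))*(-45) = ((-4 + 49)*(-66))*(-45) = (45*(-66))*(-45) = -2970*(-45) = 133650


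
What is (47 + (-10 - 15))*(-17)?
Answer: -374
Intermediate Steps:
(47 + (-10 - 15))*(-17) = (47 - 25)*(-17) = 22*(-17) = -374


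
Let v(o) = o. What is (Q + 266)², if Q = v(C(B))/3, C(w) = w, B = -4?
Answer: 630436/9 ≈ 70049.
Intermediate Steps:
Q = -4/3 ≈ -1.3333
(Q + 266)² = (-4/3 + 266)² = (794/3)² = 630436/9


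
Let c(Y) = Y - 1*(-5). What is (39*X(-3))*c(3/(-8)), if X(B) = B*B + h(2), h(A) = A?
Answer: 15873/8 ≈ 1984.1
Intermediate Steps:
c(Y) = 5 + Y (c(Y) = Y + 5 = 5 + Y)
X(B) = 2 + B² (X(B) = B*B + 2 = B² + 2 = 2 + B²)
(39*X(-3))*c(3/(-8)) = (39*(2 + (-3)²))*(5 + 3/(-8)) = (39*(2 + 9))*(5 + 3*(-⅛)) = (39*11)*(5 - 3/8) = 429*(37/8) = 15873/8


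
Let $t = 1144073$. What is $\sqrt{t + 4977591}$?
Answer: $8 \sqrt{95651} \approx 2474.2$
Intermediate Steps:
$\sqrt{t + 4977591} = \sqrt{1144073 + 4977591} = \sqrt{6121664} = 8 \sqrt{95651}$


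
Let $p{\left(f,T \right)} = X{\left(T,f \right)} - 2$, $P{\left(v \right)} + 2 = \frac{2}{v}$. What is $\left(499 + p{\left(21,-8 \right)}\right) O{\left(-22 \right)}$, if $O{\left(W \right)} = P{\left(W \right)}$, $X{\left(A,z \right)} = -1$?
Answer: $- \frac{11408}{11} \approx -1037.1$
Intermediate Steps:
$P{\left(v \right)} = -2 + \frac{2}{v}$
$p{\left(f,T \right)} = -3$ ($p{\left(f,T \right)} = -1 - 2 = -3$)
$O{\left(W \right)} = -2 + \frac{2}{W}$
$\left(499 + p{\left(21,-8 \right)}\right) O{\left(-22 \right)} = \left(499 - 3\right) \left(-2 + \frac{2}{-22}\right) = 496 \left(-2 + 2 \left(- \frac{1}{22}\right)\right) = 496 \left(-2 - \frac{1}{11}\right) = 496 \left(- \frac{23}{11}\right) = - \frac{11408}{11}$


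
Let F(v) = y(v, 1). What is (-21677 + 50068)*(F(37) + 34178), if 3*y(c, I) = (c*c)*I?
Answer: 2949910073/3 ≈ 9.8330e+8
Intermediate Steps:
y(c, I) = I*c²/3 (y(c, I) = ((c*c)*I)/3 = (c²*I)/3 = (I*c²)/3 = I*c²/3)
F(v) = v²/3 (F(v) = (⅓)*1*v² = v²/3)
(-21677 + 50068)*(F(37) + 34178) = (-21677 + 50068)*((⅓)*37² + 34178) = 28391*((⅓)*1369 + 34178) = 28391*(1369/3 + 34178) = 28391*(103903/3) = 2949910073/3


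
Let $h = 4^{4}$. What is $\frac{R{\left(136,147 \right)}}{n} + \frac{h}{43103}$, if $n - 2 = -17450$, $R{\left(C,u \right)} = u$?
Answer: $- \frac{623151}{250687048} \approx -0.0024858$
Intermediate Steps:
$h = 256$
$n = -17448$ ($n = 2 - 17450 = -17448$)
$\frac{R{\left(136,147 \right)}}{n} + \frac{h}{43103} = \frac{147}{-17448} + \frac{256}{43103} = 147 \left(- \frac{1}{17448}\right) + 256 \cdot \frac{1}{43103} = - \frac{49}{5816} + \frac{256}{43103} = - \frac{623151}{250687048}$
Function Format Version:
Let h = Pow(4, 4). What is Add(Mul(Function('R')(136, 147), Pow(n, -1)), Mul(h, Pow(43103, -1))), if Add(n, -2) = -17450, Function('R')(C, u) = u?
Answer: Rational(-623151, 250687048) ≈ -0.0024858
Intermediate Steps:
h = 256
n = -17448 (n = Add(2, -17450) = -17448)
Add(Mul(Function('R')(136, 147), Pow(n, -1)), Mul(h, Pow(43103, -1))) = Add(Mul(147, Pow(-17448, -1)), Mul(256, Pow(43103, -1))) = Add(Mul(147, Rational(-1, 17448)), Mul(256, Rational(1, 43103))) = Add(Rational(-49, 5816), Rational(256, 43103)) = Rational(-623151, 250687048)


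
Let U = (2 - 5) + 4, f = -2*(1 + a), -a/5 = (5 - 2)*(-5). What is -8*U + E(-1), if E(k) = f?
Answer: -160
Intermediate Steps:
a = 75 (a = -5*(5 - 2)*(-5) = -15*(-5) = -5*(-15) = 75)
f = -152 (f = -2*(1 + 75) = -2*76 = -152)
U = 1 (U = -3 + 4 = 1)
E(k) = -152
-8*U + E(-1) = -8*1 - 152 = -8 - 152 = -160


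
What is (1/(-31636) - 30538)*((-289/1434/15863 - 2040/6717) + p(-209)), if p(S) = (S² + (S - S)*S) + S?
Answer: -2139032159485242453107545/1611276733476168 ≈ -1.3275e+9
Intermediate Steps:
p(S) = S + S² (p(S) = (S² + 0*S) + S = (S² + 0) + S = S² + S = S + S²)
(1/(-31636) - 30538)*((-289/1434/15863 - 2040/6717) + p(-209)) = (1/(-31636) - 30538)*((-289/1434/15863 - 2040/6717) - 209*(1 - 209)) = (-1/31636 - 30538)*((-289*1/1434*(1/15863) - 2040*1/6717) - 209*(-208)) = -966100169*((-289/1434*1/15863 - 680/2239) + 43472)/31636 = -966100169*((-289/22747542 - 680/2239) + 43472)/31636 = -966100169*(-15468975631/50931746538 + 43472)/31636 = -966100169/31636*2214089416524305/50931746538 = -2139032159485242453107545/1611276733476168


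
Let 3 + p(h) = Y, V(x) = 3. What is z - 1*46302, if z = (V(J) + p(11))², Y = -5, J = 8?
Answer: -46277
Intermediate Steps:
p(h) = -8 (p(h) = -3 - 5 = -8)
z = 25 (z = (3 - 8)² = (-5)² = 25)
z - 1*46302 = 25 - 1*46302 = 25 - 46302 = -46277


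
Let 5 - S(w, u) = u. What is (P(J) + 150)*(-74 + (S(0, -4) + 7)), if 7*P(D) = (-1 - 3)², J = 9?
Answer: -61828/7 ≈ -8832.6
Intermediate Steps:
S(w, u) = 5 - u
P(D) = 16/7 (P(D) = (-1 - 3)²/7 = (⅐)*(-4)² = (⅐)*16 = 16/7)
(P(J) + 150)*(-74 + (S(0, -4) + 7)) = (16/7 + 150)*(-74 + ((5 - 1*(-4)) + 7)) = 1066*(-74 + ((5 + 4) + 7))/7 = 1066*(-74 + (9 + 7))/7 = 1066*(-74 + 16)/7 = (1066/7)*(-58) = -61828/7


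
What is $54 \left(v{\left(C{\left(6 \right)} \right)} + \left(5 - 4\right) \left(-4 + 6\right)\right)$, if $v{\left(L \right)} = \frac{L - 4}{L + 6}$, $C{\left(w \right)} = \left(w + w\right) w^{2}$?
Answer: $\frac{11736}{73} \approx 160.77$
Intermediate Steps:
$C{\left(w \right)} = 2 w^{3}$ ($C{\left(w \right)} = 2 w w^{2} = 2 w^{3}$)
$v{\left(L \right)} = \frac{-4 + L}{6 + L}$
$54 \left(v{\left(C{\left(6 \right)} \right)} + \left(5 - 4\right) \left(-4 + 6\right)\right) = 54 \left(\frac{-4 + 2 \cdot 6^{3}}{6 + 2 \cdot 6^{3}} + \left(5 - 4\right) \left(-4 + 6\right)\right) = 54 \left(\frac{-4 + 2 \cdot 216}{6 + 2 \cdot 216} + 1 \cdot 2\right) = 54 \left(\frac{-4 + 432}{6 + 432} + 2\right) = 54 \left(\frac{1}{438} \cdot 428 + 2\right) = 54 \left(\frac{214}{219} + 2\right) = 54 \cdot \frac{652}{219} = \frac{11736}{73}$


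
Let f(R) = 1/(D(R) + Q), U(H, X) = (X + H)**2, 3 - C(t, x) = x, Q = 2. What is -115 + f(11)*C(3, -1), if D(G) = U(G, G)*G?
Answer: -306243/2663 ≈ -115.00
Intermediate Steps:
C(t, x) = 3 - x
U(H, X) = (H + X)**2
D(G) = 4*G**3 (D(G) = (G + G)**2*G = (2*G)**2*G = (4*G**2)*G = 4*G**3)
f(R) = 1/(2 + 4*R**3) (f(R) = 1/(4*R**3 + 2) = 1/(2 + 4*R**3))
-115 + f(11)*C(3, -1) = -115 + (1/(2*(1 + 2*11**3)))*(3 - 1*(-1)) = -115 + (1/(2*(1 + 2*1331)))*(3 + 1) = -115 + (1/(2*(1 + 2662)))*4 = -115 + ((1/2)/2663)*4 = -115 + ((1/2)*(1/2663))*4 = -115 + (1/5326)*4 = -115 + 2/2663 = -306243/2663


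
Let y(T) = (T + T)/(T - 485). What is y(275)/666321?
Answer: -55/13992741 ≈ -3.9306e-6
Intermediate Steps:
y(T) = 2*T/(-485 + T) (y(T) = (2*T)/(-485 + T) = 2*T/(-485 + T))
y(275)/666321 = (2*275/(-485 + 275))/666321 = (2*275/(-210))*(1/666321) = (2*275*(-1/210))*(1/666321) = -55/21*1/666321 = -55/13992741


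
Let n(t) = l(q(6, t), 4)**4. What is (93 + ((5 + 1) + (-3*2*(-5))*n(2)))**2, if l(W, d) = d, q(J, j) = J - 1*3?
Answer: 60512841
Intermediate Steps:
q(J, j) = -3 + J (q(J, j) = J - 3 = -3 + J)
n(t) = 256 (n(t) = 4**4 = 256)
(93 + ((5 + 1) + (-3*2*(-5))*n(2)))**2 = (93 + ((5 + 1) + (-3*2*(-5))*256))**2 = (93 + (6 - 6*(-5)*256))**2 = (93 + (6 + 30*256))**2 = (93 + (6 + 7680))**2 = (93 + 7686)**2 = 7779**2 = 60512841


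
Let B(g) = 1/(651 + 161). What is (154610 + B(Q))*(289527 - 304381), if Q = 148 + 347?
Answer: -133201463581/58 ≈ -2.2966e+9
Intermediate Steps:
Q = 495
B(g) = 1/812
(154610 + B(Q))*(289527 - 304381) = (154610 + 1/812)*(289527 - 304381) = (125543321/812)*(-14854) = -133201463581/58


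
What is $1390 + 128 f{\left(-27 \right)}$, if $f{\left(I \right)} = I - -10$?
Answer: $-786$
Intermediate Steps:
$f{\left(I \right)} = 10 + I$ ($f{\left(I \right)} = I + 10 = 10 + I$)
$1390 + 128 f{\left(-27 \right)} = 1390 + 128 \left(10 - 27\right) = 1390 + 128 \left(-17\right) = 1390 - 2176 = -786$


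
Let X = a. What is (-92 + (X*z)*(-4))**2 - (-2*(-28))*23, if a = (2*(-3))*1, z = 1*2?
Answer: 648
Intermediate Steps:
z = 2
a = -6 (a = -6*1 = -6)
X = -6
(-92 + (X*z)*(-4))**2 - (-2*(-28))*23 = (-92 - 6*2*(-4))**2 - (-2*(-28))*23 = (-92 - 12*(-4))**2 - 56*23 = (-92 + 48)**2 - 1*1288 = (-44)**2 - 1288 = 1936 - 1288 = 648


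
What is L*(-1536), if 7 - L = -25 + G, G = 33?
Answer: 1536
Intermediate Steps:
L = -1 (L = 7 - (-25 + 33) = 7 - 1*8 = 7 - 8 = -1)
L*(-1536) = -1*(-1536) = 1536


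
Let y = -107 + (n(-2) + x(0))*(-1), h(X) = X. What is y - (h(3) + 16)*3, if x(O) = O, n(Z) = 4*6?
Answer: -188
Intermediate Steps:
n(Z) = 24
y = -131 (y = -107 + (24 + 0)*(-1) = -107 + 24*(-1) = -107 - 24 = -131)
y - (h(3) + 16)*3 = -131 - (3 + 16)*3 = -131 - 19*3 = -131 - 1*57 = -131 - 57 = -188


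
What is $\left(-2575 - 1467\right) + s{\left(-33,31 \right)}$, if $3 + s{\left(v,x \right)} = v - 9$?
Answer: $-4087$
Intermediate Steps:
$s{\left(v,x \right)} = -12 + v$ ($s{\left(v,x \right)} = -3 + \left(v - 9\right) = -3 + \left(-9 + v\right) = -12 + v$)
$\left(-2575 - 1467\right) + s{\left(-33,31 \right)} = \left(-2575 - 1467\right) - 45 = -4042 - 45 = -4087$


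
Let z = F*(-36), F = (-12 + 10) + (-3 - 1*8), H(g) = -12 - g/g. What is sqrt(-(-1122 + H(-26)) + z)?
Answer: sqrt(1603) ≈ 40.037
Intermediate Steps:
H(g) = -13 (H(g) = -12 - 1*1 = -12 - 1 = -13)
F = -13 (F = -2 + (-3 - 8) = -2 - 11 = -13)
z = 468 (z = -13*(-36) = 468)
sqrt(-(-1122 + H(-26)) + z) = sqrt(-(-1122 - 13) + 468) = sqrt(-1*(-1135) + 468) = sqrt(1135 + 468) = sqrt(1603)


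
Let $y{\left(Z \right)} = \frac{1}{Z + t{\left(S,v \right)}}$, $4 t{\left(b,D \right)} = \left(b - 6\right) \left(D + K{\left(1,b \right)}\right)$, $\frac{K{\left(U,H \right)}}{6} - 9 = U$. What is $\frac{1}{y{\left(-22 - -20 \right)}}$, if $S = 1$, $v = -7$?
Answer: $- \frac{273}{4} \approx -68.25$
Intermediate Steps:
$K{\left(U,H \right)} = 54 + 6 U$
$t{\left(b,D \right)} = \frac{\left(-6 + b\right) \left(60 + D\right)}{4}$ ($t{\left(b,D \right)} = \frac{\left(b - 6\right) \left(D + \left(54 + 6 \cdot 1\right)\right)}{4} = \frac{\left(-6 + b\right) \left(D + \left(54 + 6\right)\right)}{4} = \frac{\left(-6 + b\right) \left(D + 60\right)}{4} = \frac{\left(-6 + b\right) \left(60 + D\right)}{4}$)
$y{\left(Z \right)} = \frac{1}{- \frac{265}{4} + Z}$ ($y{\left(Z \right)} = \frac{1}{Z + \left(-90 + 15 \cdot 1 - - \frac{21}{2} + \frac{1}{4} \left(-7\right) 1\right)} = \frac{1}{Z + \left(-90 + 15 + \frac{21}{2} - \frac{7}{4}\right)} = \frac{1}{Z - \frac{265}{4}} = \frac{1}{- \frac{265}{4} + Z}$)
$\frac{1}{y{\left(-22 - -20 \right)}} = \frac{1}{4 \frac{1}{-265 + 4 \left(-22 - -20\right)}} = \frac{1}{4 \frac{1}{-265 + 4 \left(-22 + 20\right)}} = \frac{1}{4 \frac{1}{-265 + 4 \left(-2\right)}} = \frac{1}{4 \frac{1}{-265 - 8}} = \frac{1}{4 \frac{1}{-273}} = \frac{1}{4 \left(- \frac{1}{273}\right)} = \frac{1}{- \frac{4}{273}} = - \frac{273}{4}$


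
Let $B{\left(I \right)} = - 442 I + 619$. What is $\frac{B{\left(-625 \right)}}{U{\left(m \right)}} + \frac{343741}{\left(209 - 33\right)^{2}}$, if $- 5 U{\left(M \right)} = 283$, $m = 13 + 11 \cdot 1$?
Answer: $- \frac{42784192017}{8766208} \approx -4880.6$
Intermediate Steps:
$B{\left(I \right)} = 619 - 442 I$
$m = 24$ ($m = 13 + 11 = 24$)
$U{\left(M \right)} = - \frac{283}{5}$ ($U{\left(M \right)} = \left(- \frac{1}{5}\right) 283 = - \frac{283}{5}$)
$\frac{B{\left(-625 \right)}}{U{\left(m \right)}} + \frac{343741}{\left(209 - 33\right)^{2}} = \frac{619 - -276250}{- \frac{283}{5}} + \frac{343741}{\left(209 - 33\right)^{2}} = \left(619 + 276250\right) \left(- \frac{5}{283}\right) + \frac{343741}{176^{2}} = 276869 \left(- \frac{5}{283}\right) + \frac{343741}{30976} = - \frac{1384345}{283} + 343741 \cdot \frac{1}{30976} = - \frac{1384345}{283} + \frac{343741}{30976} = - \frac{42784192017}{8766208}$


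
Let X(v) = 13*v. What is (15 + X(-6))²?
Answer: 3969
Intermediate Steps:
(15 + X(-6))² = (15 + 13*(-6))² = (15 - 78)² = (-63)² = 3969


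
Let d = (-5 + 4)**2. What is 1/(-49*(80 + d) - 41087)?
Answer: -1/45056 ≈ -2.2195e-5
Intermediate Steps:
d = 1 (d = (-1)**2 = 1)
1/(-49*(80 + d) - 41087) = 1/(-49*(80 + 1) - 41087) = 1/(-49*81 - 41087) = 1/(-3969 - 41087) = 1/(-45056) = -1/45056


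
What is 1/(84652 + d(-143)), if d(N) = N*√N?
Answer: 84652/7168885311 + 143*I*√143/7168885311 ≈ 1.1808e-5 + 2.3853e-7*I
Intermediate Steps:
d(N) = N^(3/2)
1/(84652 + d(-143)) = 1/(84652 + (-143)^(3/2)) = 1/(84652 - 143*I*√143)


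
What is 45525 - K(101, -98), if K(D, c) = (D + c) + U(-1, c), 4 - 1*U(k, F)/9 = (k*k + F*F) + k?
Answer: 131922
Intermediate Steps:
U(k, F) = 36 - 9*k - 9*F**2 - 9*k**2 (U(k, F) = 36 - 9*((k*k + F*F) + k) = 36 - 9*((k**2 + F**2) + k) = 36 - 9*((F**2 + k**2) + k) = 36 - 9*(k + F**2 + k**2) = 36 + (-9*k - 9*F**2 - 9*k**2) = 36 - 9*k - 9*F**2 - 9*k**2)
K(D, c) = 36 + D + c - 9*c**2 (K(D, c) = (D + c) + (36 - 9*(-1) - 9*c**2 - 9*(-1)**2) = (D + c) + (36 + 9 - 9*c**2 - 9*1) = (D + c) + (36 + 9 - 9*c**2 - 9) = (D + c) + (36 - 9*c**2) = 36 + D + c - 9*c**2)
45525 - K(101, -98) = 45525 - (36 + 101 - 98 - 9*(-98)**2) = 45525 - (36 + 101 - 98 - 9*9604) = 45525 - (36 + 101 - 98 - 86436) = 45525 - 1*(-86397) = 45525 + 86397 = 131922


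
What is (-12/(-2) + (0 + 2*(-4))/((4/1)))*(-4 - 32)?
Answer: -144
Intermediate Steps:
(-12/(-2) + (0 + 2*(-4))/((4/1)))*(-4 - 32) = (-12*(-1/2) + (0 - 8)/((4*1)))*(-36) = (6 - 8/4)*(-36) = (6 - 8*1/4)*(-36) = (6 - 2)*(-36) = 4*(-36) = -144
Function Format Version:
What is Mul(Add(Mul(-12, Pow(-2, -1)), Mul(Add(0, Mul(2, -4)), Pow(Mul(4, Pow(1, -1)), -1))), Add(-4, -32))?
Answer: -144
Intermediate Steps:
Mul(Add(Mul(-12, Pow(-2, -1)), Mul(Add(0, Mul(2, -4)), Pow(Mul(4, Pow(1, -1)), -1))), Add(-4, -32)) = Mul(Add(Mul(-12, Rational(-1, 2)), Mul(Add(0, -8), Pow(Mul(4, 1), -1))), -36) = Mul(Add(6, Mul(-8, Pow(4, -1))), -36) = Mul(Add(6, Mul(-8, Rational(1, 4))), -36) = Mul(Add(6, -2), -36) = Mul(4, -36) = -144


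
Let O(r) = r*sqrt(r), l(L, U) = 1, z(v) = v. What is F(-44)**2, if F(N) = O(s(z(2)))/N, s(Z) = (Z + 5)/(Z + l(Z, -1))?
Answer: 343/52272 ≈ 0.0065618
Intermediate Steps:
s(Z) = (5 + Z)/(1 + Z) (s(Z) = (Z + 5)/(Z + 1) = (5 + Z)/(1 + Z))
O(r) = r**(3/2)
F(N) = 7*sqrt(21)/(9*N) (F(N) = ((5 + 2)/(1 + 2))**(3/2)/N = (7/3)**(3/2)/N = (7*sqrt(21)/9)/N = 7*sqrt(21)/(9*N))
F(-44)**2 = ((7/9)*sqrt(21)/(-44))**2 = ((7/9)*sqrt(21)*(-1/44))**2 = (-7*sqrt(21)/396)**2 = 343/52272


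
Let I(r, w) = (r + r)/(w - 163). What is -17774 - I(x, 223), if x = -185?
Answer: -106607/6 ≈ -17768.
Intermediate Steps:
I(r, w) = 2*r/(-163 + w) (I(r, w) = (2*r)/(-163 + w) = 2*r/(-163 + w))
-17774 - I(x, 223) = -17774 - 2*(-185)/(-163 + 223) = -17774 - 2*(-185)/60 = -17774 - 1*(-37/6) = -17774 + 37/6 = -106607/6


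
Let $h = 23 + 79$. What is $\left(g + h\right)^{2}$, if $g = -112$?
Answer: $100$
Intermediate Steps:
$h = 102$
$\left(g + h\right)^{2} = \left(-112 + 102\right)^{2} = \left(-10\right)^{2} = 100$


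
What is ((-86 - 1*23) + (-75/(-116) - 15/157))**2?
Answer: 3900913355329/331676944 ≈ 11761.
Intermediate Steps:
((-86 - 1*23) + (-75/(-116) - 15/157))**2 = ((-86 - 23) + (-75*(-1/116) - 15*1/157))**2 = (-109 + (75/116 - 15/157))**2 = (-109 + 10035/18212)**2 = (-1975073/18212)**2 = 3900913355329/331676944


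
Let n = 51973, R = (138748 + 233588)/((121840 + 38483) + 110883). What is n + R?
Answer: 2349293629/45201 ≈ 51974.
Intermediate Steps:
R = 62056/45201 (R = 372336/(160323 + 110883) = 372336/271206 = 372336*(1/271206) = 62056/45201 ≈ 1.3729)
n + R = 51973 + 62056/45201 = 2349293629/45201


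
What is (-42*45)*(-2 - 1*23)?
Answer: 47250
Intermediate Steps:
(-42*45)*(-2 - 1*23) = -1890*(-2 - 23) = -1890*(-25) = 47250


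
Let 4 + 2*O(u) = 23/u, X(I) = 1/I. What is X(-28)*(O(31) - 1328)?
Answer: 82437/1736 ≈ 47.487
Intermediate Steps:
O(u) = -2 + 23/(2*u) (O(u) = -2 + (23/u)/2 = -2 + 23/(2*u))
X(-28)*(O(31) - 1328) = ((-2 + (23/2)/31) - 1328)/(-28) = -((-2 + (23/2)*(1/31)) - 1328)/28 = -((-2 + 23/62) - 1328)/28 = -(-101/62 - 1328)/28 = -1/28*(-82437/62) = 82437/1736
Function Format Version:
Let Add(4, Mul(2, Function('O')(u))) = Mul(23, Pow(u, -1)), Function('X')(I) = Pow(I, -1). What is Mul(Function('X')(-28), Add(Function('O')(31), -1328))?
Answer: Rational(82437, 1736) ≈ 47.487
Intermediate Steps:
Function('O')(u) = Add(-2, Mul(Rational(23, 2), Pow(u, -1))) (Function('O')(u) = Add(-2, Mul(Rational(1, 2), Mul(23, Pow(u, -1)))) = Add(-2, Mul(Rational(23, 2), Pow(u, -1))))
Mul(Function('X')(-28), Add(Function('O')(31), -1328)) = Mul(Pow(-28, -1), Add(Add(-2, Mul(Rational(23, 2), Pow(31, -1))), -1328)) = Mul(Rational(-1, 28), Add(Add(-2, Mul(Rational(23, 2), Rational(1, 31))), -1328)) = Mul(Rational(-1, 28), Add(Add(-2, Rational(23, 62)), -1328)) = Mul(Rational(-1, 28), Add(Rational(-101, 62), -1328)) = Mul(Rational(-1, 28), Rational(-82437, 62)) = Rational(82437, 1736)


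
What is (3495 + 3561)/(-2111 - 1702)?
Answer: -2352/1271 ≈ -1.8505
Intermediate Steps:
(3495 + 3561)/(-2111 - 1702) = 7056/(-3813) = 7056*(-1/3813) = -2352/1271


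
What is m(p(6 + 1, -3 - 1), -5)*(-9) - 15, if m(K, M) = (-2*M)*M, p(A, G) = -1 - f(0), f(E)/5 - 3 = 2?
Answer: 435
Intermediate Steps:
f(E) = 25 (f(E) = 15 + 5*2 = 15 + 10 = 25)
p(A, G) = -26 (p(A, G) = -1 - 1*25 = -1 - 25 = -26)
m(K, M) = -2*M²
m(p(6 + 1, -3 - 1), -5)*(-9) - 15 = -2*(-5)²*(-9) - 15 = -2*25*(-9) - 15 = -50*(-9) - 15 = 450 - 15 = 435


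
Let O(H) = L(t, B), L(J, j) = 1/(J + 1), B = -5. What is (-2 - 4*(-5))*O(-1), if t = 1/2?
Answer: 12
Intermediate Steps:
t = ½ ≈ 0.50000
L(J, j) = 1/(1 + J)
O(H) = ⅔ (O(H) = 1/(1 + ½) = 1/(3/2) = ⅔)
(-2 - 4*(-5))*O(-1) = (-2 - 4*(-5))*(⅔) = (-2 + 20)*(⅔) = 18*(⅔) = 12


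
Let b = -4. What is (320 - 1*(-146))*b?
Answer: -1864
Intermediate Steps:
(320 - 1*(-146))*b = (320 - 1*(-146))*(-4) = (320 + 146)*(-4) = 466*(-4) = -1864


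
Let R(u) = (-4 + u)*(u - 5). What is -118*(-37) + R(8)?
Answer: 4378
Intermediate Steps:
R(u) = (-5 + u)*(-4 + u) (R(u) = (-4 + u)*(-5 + u) = (-5 + u)*(-4 + u))
-118*(-37) + R(8) = -118*(-37) + (20 + 8**2 - 9*8) = 4366 + (20 + 64 - 72) = 4366 + 12 = 4378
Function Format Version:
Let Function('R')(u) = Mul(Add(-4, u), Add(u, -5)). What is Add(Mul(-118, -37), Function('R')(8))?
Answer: 4378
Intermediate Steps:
Function('R')(u) = Mul(Add(-5, u), Add(-4, u)) (Function('R')(u) = Mul(Add(-4, u), Add(-5, u)) = Mul(Add(-5, u), Add(-4, u)))
Add(Mul(-118, -37), Function('R')(8)) = Add(Mul(-118, -37), Add(20, Pow(8, 2), Mul(-9, 8))) = Add(4366, Add(20, 64, -72)) = Add(4366, 12) = 4378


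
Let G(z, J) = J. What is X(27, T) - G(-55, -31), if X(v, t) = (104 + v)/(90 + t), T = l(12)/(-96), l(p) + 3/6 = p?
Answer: 560119/17257 ≈ 32.458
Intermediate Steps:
l(p) = -1/2 + p
T = -23/192 (T = (-1/2 + 12)/(-96) = (23/2)*(-1/96) = -23/192 ≈ -0.11979)
X(v, t) = (104 + v)/(90 + t)
X(27, T) - G(-55, -31) = (104 + 27)/(90 - 23/192) - 1*(-31) = 131/(17257/192) + 31 = (192/17257)*131 + 31 = 25152/17257 + 31 = 560119/17257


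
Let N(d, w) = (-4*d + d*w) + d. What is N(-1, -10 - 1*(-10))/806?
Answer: 3/806 ≈ 0.0037221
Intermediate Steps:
N(d, w) = -3*d + d*w
N(-1, -10 - 1*(-10))/806 = -(-3 + (-10 - 1*(-10)))/806 = -(-3 + (-10 + 10))*(1/806) = -(-3 + 0)*(1/806) = -1*(-3)*(1/806) = 3*(1/806) = 3/806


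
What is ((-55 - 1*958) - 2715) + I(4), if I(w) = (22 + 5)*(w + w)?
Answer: -3512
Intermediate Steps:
I(w) = 54*w (I(w) = 27*(2*w) = 54*w)
((-55 - 1*958) - 2715) + I(4) = ((-55 - 1*958) - 2715) + 54*4 = ((-55 - 958) - 2715) + 216 = (-1013 - 2715) + 216 = -3728 + 216 = -3512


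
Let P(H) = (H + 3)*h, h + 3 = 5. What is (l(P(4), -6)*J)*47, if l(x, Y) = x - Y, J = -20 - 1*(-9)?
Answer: -10340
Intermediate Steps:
h = 2 (h = -3 + 5 = 2)
J = -11 (J = -20 + 9 = -11)
P(H) = 6 + 2*H (P(H) = (H + 3)*2 = (3 + H)*2 = 6 + 2*H)
(l(P(4), -6)*J)*47 = (((6 + 2*4) - 1*(-6))*(-11))*47 = (((6 + 8) + 6)*(-11))*47 = ((14 + 6)*(-11))*47 = (20*(-11))*47 = -220*47 = -10340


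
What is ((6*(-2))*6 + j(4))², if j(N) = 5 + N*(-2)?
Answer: 5625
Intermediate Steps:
j(N) = 5 - 2*N
((6*(-2))*6 + j(4))² = ((6*(-2))*6 + (5 - 2*4))² = (-12*6 + (5 - 8))² = (-72 - 3)² = (-75)² = 5625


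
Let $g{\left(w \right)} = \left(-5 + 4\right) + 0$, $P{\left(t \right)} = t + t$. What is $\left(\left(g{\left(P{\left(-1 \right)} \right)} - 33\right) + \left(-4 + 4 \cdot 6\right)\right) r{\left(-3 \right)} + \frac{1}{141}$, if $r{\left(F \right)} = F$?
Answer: $\frac{5923}{141} \approx 42.007$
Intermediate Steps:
$P{\left(t \right)} = 2 t$
$g{\left(w \right)} = -1$ ($g{\left(w \right)} = -1 + 0 = -1$)
$\left(\left(g{\left(P{\left(-1 \right)} \right)} - 33\right) + \left(-4 + 4 \cdot 6\right)\right) r{\left(-3 \right)} + \frac{1}{141} = \left(\left(-1 - 33\right) + \left(-4 + 4 \cdot 6\right)\right) \left(-3\right) + \frac{1}{141} = \left(-34 + \left(-4 + 24\right)\right) \left(-3\right) + \frac{1}{141} = \left(-34 + 20\right) \left(-3\right) + \frac{1}{141} = \left(-14\right) \left(-3\right) + \frac{1}{141} = 42 + \frac{1}{141} = \frac{5923}{141}$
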